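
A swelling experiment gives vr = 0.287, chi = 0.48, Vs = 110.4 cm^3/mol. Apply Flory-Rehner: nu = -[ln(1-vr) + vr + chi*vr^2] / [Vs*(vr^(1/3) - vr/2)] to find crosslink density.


ln(1 - vr) = ln(1 - 0.287) = -0.3383
Numerator = -((-0.3383) + 0.287 + 0.48 * 0.287^2) = 0.0117
Denominator = 110.4 * (0.287^(1/3) - 0.287/2) = 56.9797
nu = 0.0117 / 56.9797 = 2.0598e-04 mol/cm^3

2.0598e-04 mol/cm^3


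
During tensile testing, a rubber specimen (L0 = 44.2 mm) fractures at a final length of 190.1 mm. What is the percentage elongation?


Elongation = (Lf - L0) / L0 * 100
= (190.1 - 44.2) / 44.2 * 100
= 145.9 / 44.2 * 100
= 330.1%

330.1%


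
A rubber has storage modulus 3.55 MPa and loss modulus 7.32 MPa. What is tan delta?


tan delta = E'' / E'
= 7.32 / 3.55
= 2.062

tan delta = 2.062


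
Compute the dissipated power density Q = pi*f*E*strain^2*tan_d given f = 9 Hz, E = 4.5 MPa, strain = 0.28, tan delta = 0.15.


Q = pi * f * E * strain^2 * tan_d
= pi * 9 * 4.5 * 0.28^2 * 0.15
= pi * 9 * 4.5 * 0.0784 * 0.15
= 1.4963

Q = 1.4963


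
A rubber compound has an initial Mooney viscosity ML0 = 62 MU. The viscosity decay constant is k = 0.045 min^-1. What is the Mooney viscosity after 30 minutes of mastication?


ML = ML0 * exp(-k * t)
ML = 62 * exp(-0.045 * 30)
ML = 62 * 0.2592
ML = 16.07 MU

16.07 MU


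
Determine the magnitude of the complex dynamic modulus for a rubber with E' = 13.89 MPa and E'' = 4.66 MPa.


|E*| = sqrt(E'^2 + E''^2)
= sqrt(13.89^2 + 4.66^2)
= sqrt(192.9321 + 21.7156)
= 14.651 MPa

14.651 MPa


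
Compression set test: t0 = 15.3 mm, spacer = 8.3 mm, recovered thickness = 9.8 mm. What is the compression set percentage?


CS = (t0 - recovered) / (t0 - ts) * 100
= (15.3 - 9.8) / (15.3 - 8.3) * 100
= 5.5 / 7.0 * 100
= 78.6%

78.6%


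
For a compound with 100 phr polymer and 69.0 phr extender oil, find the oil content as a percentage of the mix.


Oil % = oil / (100 + oil) * 100
= 69.0 / (100 + 69.0) * 100
= 69.0 / 169.0 * 100
= 40.83%

40.83%


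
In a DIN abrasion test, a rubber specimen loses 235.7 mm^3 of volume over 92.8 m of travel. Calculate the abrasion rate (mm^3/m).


Rate = volume_loss / distance
= 235.7 / 92.8
= 2.54 mm^3/m

2.54 mm^3/m


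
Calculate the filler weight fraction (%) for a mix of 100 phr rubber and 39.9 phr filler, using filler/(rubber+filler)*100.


Filler % = filler / (rubber + filler) * 100
= 39.9 / (100 + 39.9) * 100
= 39.9 / 139.9 * 100
= 28.52%

28.52%


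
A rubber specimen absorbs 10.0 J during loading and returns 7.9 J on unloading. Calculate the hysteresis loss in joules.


Hysteresis loss = loading - unloading
= 10.0 - 7.9
= 2.1 J

2.1 J


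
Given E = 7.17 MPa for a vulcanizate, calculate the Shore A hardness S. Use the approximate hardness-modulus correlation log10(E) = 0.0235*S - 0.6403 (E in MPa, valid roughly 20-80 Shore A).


log10(E) = 0.0235*S - 0.6403  =>  S = (log10(E) + 0.6403) / 0.0235
log10(7.17) = 0.855519
S = (0.855519 + 0.6403) / 0.0235 = 1.495819 / 0.0235
S = 63.7

Shore A = 63.7


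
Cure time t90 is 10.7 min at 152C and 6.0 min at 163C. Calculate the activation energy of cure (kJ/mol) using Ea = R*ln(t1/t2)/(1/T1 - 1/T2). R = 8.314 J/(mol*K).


T1 = 425.15 K, T2 = 436.15 K
1/T1 - 1/T2 = 5.9322e-05
ln(t1/t2) = ln(10.7/6.0) = 0.5785
Ea = 8.314 * 0.5785 / 5.9322e-05 = 81074.9988 J/mol
Ea = 81.07 kJ/mol

81.07 kJ/mol


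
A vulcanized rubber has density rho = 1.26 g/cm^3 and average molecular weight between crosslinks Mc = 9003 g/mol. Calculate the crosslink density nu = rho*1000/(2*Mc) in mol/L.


nu = rho * 1000 / (2 * Mc)
nu = 1.26 * 1000 / (2 * 9003)
nu = 1260.0 / 18006
nu = 0.0700 mol/L

0.0700 mol/L


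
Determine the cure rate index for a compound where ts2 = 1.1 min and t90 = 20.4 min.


CRI = 100 / (t90 - ts2)
= 100 / (20.4 - 1.1)
= 100 / 19.3
= 5.18 min^-1

5.18 min^-1


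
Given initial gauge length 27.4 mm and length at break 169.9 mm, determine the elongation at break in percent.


Elongation = (Lf - L0) / L0 * 100
= (169.9 - 27.4) / 27.4 * 100
= 142.5 / 27.4 * 100
= 520.1%

520.1%


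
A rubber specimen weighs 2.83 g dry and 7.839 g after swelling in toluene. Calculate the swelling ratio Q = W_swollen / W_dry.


Q = W_swollen / W_dry
Q = 7.839 / 2.83
Q = 2.77

Q = 2.77


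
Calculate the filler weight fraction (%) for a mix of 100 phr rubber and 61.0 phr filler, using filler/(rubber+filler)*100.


Filler % = filler / (rubber + filler) * 100
= 61.0 / (100 + 61.0) * 100
= 61.0 / 161.0 * 100
= 37.89%

37.89%


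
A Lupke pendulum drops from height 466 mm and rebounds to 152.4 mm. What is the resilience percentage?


Resilience = h_rebound / h_drop * 100
= 152.4 / 466 * 100
= 32.7%

32.7%


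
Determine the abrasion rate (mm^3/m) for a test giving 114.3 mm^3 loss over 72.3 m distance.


Rate = volume_loss / distance
= 114.3 / 72.3
= 1.581 mm^3/m

1.581 mm^3/m


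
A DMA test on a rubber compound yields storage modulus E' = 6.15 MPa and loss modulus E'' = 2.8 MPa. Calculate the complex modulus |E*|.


|E*| = sqrt(E'^2 + E''^2)
= sqrt(6.15^2 + 2.8^2)
= sqrt(37.8225 + 7.8400)
= 6.757 MPa

6.757 MPa


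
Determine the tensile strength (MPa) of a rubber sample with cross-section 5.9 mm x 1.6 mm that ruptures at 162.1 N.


Area = width * thickness = 5.9 * 1.6 = 9.44 mm^2
TS = force / area = 162.1 / 9.44 = 17.17 MPa

17.17 MPa


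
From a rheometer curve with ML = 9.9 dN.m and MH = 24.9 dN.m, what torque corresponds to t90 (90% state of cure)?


M90 = ML + 0.9 * (MH - ML)
M90 = 9.9 + 0.9 * (24.9 - 9.9)
M90 = 9.9 + 0.9 * 15.0
M90 = 23.4 dN.m

23.4 dN.m


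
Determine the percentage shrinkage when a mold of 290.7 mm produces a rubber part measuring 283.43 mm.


Shrinkage = (mold - part) / mold * 100
= (290.7 - 283.43) / 290.7 * 100
= 7.27 / 290.7 * 100
= 2.5%

2.5%


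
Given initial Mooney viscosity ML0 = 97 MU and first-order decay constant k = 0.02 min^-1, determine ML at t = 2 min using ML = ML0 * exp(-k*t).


ML = ML0 * exp(-k * t)
ML = 97 * exp(-0.02 * 2)
ML = 97 * 0.9608
ML = 93.2 MU

93.2 MU


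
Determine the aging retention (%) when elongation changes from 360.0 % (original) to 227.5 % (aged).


Retention = aged / original * 100
= 227.5 / 360.0 * 100
= 63.2%

63.2%


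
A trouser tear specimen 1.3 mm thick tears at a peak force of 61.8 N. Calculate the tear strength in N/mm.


Tear strength = force / thickness
= 61.8 / 1.3
= 47.54 N/mm

47.54 N/mm


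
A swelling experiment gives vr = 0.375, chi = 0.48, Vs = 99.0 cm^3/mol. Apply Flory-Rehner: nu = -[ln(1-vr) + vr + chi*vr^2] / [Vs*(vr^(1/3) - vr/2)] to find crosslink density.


ln(1 - vr) = ln(1 - 0.375) = -0.4700
Numerator = -((-0.4700) + 0.375 + 0.48 * 0.375^2) = 0.0275
Denominator = 99.0 * (0.375^(1/3) - 0.375/2) = 52.8289
nu = 0.0275 / 52.8289 = 5.2062e-04 mol/cm^3

5.2062e-04 mol/cm^3


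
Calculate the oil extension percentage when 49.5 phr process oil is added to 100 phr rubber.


Oil % = oil / (100 + oil) * 100
= 49.5 / (100 + 49.5) * 100
= 49.5 / 149.5 * 100
= 33.11%

33.11%


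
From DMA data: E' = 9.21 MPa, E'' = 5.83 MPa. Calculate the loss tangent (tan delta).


tan delta = E'' / E'
= 5.83 / 9.21
= 0.633

tan delta = 0.633


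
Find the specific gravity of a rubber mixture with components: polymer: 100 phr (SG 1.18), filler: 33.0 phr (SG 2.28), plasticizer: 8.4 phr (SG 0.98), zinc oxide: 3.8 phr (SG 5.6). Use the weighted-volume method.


Sum of weights = 145.2
Volume contributions:
  polymer: 100/1.18 = 84.7458
  filler: 33.0/2.28 = 14.4737
  plasticizer: 8.4/0.98 = 8.5714
  zinc oxide: 3.8/5.6 = 0.6786
Sum of volumes = 108.4694
SG = 145.2 / 108.4694 = 1.339

SG = 1.339


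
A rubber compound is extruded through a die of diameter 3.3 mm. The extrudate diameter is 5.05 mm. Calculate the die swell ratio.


Die swell ratio = D_extrudate / D_die
= 5.05 / 3.3
= 1.53

Die swell = 1.53


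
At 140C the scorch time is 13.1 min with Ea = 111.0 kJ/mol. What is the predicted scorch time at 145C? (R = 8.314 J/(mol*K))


Convert temperatures: T1 = 140 + 273.15 = 413.15 K, T2 = 145 + 273.15 = 418.15 K
ts2_new = 13.1 * exp(111000 / 8.314 * (1/418.15 - 1/413.15))
1/T2 - 1/T1 = -2.8942e-05
ts2_new = 8.9 min

8.9 min


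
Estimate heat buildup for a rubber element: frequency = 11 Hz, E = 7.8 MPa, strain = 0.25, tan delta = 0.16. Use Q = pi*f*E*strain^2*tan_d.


Q = pi * f * E * strain^2 * tan_d
= pi * 11 * 7.8 * 0.25^2 * 0.16
= pi * 11 * 7.8 * 0.0625 * 0.16
= 2.6955

Q = 2.6955


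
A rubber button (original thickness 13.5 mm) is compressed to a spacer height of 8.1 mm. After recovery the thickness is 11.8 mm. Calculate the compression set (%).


CS = (t0 - recovered) / (t0 - ts) * 100
= (13.5 - 11.8) / (13.5 - 8.1) * 100
= 1.7 / 5.4 * 100
= 31.5%

31.5%


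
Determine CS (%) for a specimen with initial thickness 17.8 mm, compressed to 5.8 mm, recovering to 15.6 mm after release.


CS = (t0 - recovered) / (t0 - ts) * 100
= (17.8 - 15.6) / (17.8 - 5.8) * 100
= 2.2 / 12.0 * 100
= 18.3%

18.3%


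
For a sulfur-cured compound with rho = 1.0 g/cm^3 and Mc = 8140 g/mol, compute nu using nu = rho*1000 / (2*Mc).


nu = rho * 1000 / (2 * Mc)
nu = 1.0 * 1000 / (2 * 8140)
nu = 1000.0 / 16280
nu = 0.0614 mol/L

0.0614 mol/L


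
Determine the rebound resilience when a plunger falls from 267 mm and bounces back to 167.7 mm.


Resilience = h_rebound / h_drop * 100
= 167.7 / 267 * 100
= 62.8%

62.8%


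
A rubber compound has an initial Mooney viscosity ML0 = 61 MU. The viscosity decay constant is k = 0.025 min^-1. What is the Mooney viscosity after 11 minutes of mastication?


ML = ML0 * exp(-k * t)
ML = 61 * exp(-0.025 * 11)
ML = 61 * 0.7596
ML = 46.33 MU

46.33 MU


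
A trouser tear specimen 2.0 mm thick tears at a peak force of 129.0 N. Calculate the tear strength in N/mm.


Tear strength = force / thickness
= 129.0 / 2.0
= 64.5 N/mm

64.5 N/mm


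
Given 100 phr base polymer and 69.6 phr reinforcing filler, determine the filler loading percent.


Filler % = filler / (rubber + filler) * 100
= 69.6 / (100 + 69.6) * 100
= 69.6 / 169.6 * 100
= 41.04%

41.04%


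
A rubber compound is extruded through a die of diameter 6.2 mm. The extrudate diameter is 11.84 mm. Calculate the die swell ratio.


Die swell ratio = D_extrudate / D_die
= 11.84 / 6.2
= 1.91

Die swell = 1.91


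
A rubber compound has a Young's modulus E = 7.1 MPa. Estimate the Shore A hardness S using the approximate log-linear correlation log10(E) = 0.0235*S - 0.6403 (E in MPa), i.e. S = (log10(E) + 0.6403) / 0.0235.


log10(E) = 0.0235*S - 0.6403  =>  S = (log10(E) + 0.6403) / 0.0235
log10(7.1) = 0.851258
S = (0.851258 + 0.6403) / 0.0235 = 1.491558 / 0.0235
S = 63.5

Shore A = 63.5


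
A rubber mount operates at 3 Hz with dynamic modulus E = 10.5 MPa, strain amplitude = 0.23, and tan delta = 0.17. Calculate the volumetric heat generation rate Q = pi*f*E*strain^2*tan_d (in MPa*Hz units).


Q = pi * f * E * strain^2 * tan_d
= pi * 3 * 10.5 * 0.23^2 * 0.17
= pi * 3 * 10.5 * 0.0529 * 0.17
= 0.8899

Q = 0.8899


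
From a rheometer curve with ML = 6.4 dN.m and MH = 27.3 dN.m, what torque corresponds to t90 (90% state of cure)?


M90 = ML + 0.9 * (MH - ML)
M90 = 6.4 + 0.9 * (27.3 - 6.4)
M90 = 6.4 + 0.9 * 20.9
M90 = 25.21 dN.m

25.21 dN.m


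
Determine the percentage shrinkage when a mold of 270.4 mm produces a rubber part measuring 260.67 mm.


Shrinkage = (mold - part) / mold * 100
= (270.4 - 260.67) / 270.4 * 100
= 9.73 / 270.4 * 100
= 3.6%

3.6%


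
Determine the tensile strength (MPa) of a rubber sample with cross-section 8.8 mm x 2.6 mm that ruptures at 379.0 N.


Area = width * thickness = 8.8 * 2.6 = 22.88 mm^2
TS = force / area = 379.0 / 22.88 = 16.56 MPa

16.56 MPa


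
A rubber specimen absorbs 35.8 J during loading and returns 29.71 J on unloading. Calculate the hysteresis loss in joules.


Hysteresis loss = loading - unloading
= 35.8 - 29.71
= 6.09 J

6.09 J


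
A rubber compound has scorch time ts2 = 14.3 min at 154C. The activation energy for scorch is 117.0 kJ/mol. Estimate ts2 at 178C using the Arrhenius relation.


Convert temperatures: T1 = 154 + 273.15 = 427.15 K, T2 = 178 + 273.15 = 451.15 K
ts2_new = 14.3 * exp(117000 / 8.314 * (1/451.15 - 1/427.15))
1/T2 - 1/T1 = -1.2454e-04
ts2_new = 2.48 min

2.48 min


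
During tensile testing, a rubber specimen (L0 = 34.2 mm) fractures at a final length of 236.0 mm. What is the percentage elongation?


Elongation = (Lf - L0) / L0 * 100
= (236.0 - 34.2) / 34.2 * 100
= 201.8 / 34.2 * 100
= 590.1%

590.1%


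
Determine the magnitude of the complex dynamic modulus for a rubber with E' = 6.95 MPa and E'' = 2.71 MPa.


|E*| = sqrt(E'^2 + E''^2)
= sqrt(6.95^2 + 2.71^2)
= sqrt(48.3025 + 7.3441)
= 7.46 MPa

7.46 MPa


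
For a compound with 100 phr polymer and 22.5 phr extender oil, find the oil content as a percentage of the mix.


Oil % = oil / (100 + oil) * 100
= 22.5 / (100 + 22.5) * 100
= 22.5 / 122.5 * 100
= 18.37%

18.37%


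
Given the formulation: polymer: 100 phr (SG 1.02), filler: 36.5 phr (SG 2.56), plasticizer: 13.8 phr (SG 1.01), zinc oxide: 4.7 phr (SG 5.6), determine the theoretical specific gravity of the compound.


Sum of weights = 155.0
Volume contributions:
  polymer: 100/1.02 = 98.0392
  filler: 36.5/2.56 = 14.2578
  plasticizer: 13.8/1.01 = 13.6634
  zinc oxide: 4.7/5.6 = 0.8393
Sum of volumes = 126.7997
SG = 155.0 / 126.7997 = 1.222

SG = 1.222


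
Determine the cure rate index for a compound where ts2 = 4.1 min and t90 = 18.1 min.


CRI = 100 / (t90 - ts2)
= 100 / (18.1 - 4.1)
= 100 / 14.0
= 7.14 min^-1

7.14 min^-1


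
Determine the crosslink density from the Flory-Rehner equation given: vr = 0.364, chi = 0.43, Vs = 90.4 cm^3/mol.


ln(1 - vr) = ln(1 - 0.364) = -0.4526
Numerator = -((-0.4526) + 0.364 + 0.43 * 0.364^2) = 0.0316
Denominator = 90.4 * (0.364^(1/3) - 0.364/2) = 48.0931
nu = 0.0316 / 48.0931 = 6.5671e-04 mol/cm^3

6.5671e-04 mol/cm^3


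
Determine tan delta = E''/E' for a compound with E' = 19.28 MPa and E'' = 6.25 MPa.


tan delta = E'' / E'
= 6.25 / 19.28
= 0.3242

tan delta = 0.3242


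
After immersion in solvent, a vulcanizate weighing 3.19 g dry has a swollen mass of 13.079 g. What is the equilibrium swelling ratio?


Q = W_swollen / W_dry
Q = 13.079 / 3.19
Q = 4.1

Q = 4.1


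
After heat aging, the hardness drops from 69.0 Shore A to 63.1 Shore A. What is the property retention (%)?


Retention = aged / original * 100
= 63.1 / 69.0 * 100
= 91.4%

91.4%


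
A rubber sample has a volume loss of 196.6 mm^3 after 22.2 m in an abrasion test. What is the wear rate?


Rate = volume_loss / distance
= 196.6 / 22.2
= 8.856 mm^3/m

8.856 mm^3/m


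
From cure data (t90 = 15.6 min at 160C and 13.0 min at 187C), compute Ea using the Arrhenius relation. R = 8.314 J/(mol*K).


T1 = 433.15 K, T2 = 460.15 K
1/T1 - 1/T2 = 1.3546e-04
ln(t1/t2) = ln(15.6/13.0) = 0.1823
Ea = 8.314 * 0.1823 / 1.3546e-04 = 11189.7922 J/mol
Ea = 11.19 kJ/mol

11.19 kJ/mol


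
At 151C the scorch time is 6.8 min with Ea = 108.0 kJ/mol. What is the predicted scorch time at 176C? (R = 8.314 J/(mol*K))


Convert temperatures: T1 = 151 + 273.15 = 424.15 K, T2 = 176 + 273.15 = 449.15 K
ts2_new = 6.8 * exp(108000 / 8.314 * (1/449.15 - 1/424.15))
1/T2 - 1/T1 = -1.3123e-04
ts2_new = 1.24 min

1.24 min


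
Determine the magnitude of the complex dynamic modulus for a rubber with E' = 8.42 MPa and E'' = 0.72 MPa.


|E*| = sqrt(E'^2 + E''^2)
= sqrt(8.42^2 + 0.72^2)
= sqrt(70.8964 + 0.5184)
= 8.451 MPa

8.451 MPa


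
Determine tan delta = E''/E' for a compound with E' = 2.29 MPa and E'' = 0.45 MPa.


tan delta = E'' / E'
= 0.45 / 2.29
= 0.1965

tan delta = 0.1965


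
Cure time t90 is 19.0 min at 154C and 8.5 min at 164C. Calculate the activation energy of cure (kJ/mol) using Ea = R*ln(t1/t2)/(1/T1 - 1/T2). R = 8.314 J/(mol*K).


T1 = 427.15 K, T2 = 437.15 K
1/T1 - 1/T2 = 5.3554e-05
ln(t1/t2) = ln(19.0/8.5) = 0.8044
Ea = 8.314 * 0.8044 / 5.3554e-05 = 124875.8043 J/mol
Ea = 124.88 kJ/mol

124.88 kJ/mol


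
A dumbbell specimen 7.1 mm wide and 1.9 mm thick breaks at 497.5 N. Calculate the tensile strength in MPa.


Area = width * thickness = 7.1 * 1.9 = 13.49 mm^2
TS = force / area = 497.5 / 13.49 = 36.88 MPa

36.88 MPa


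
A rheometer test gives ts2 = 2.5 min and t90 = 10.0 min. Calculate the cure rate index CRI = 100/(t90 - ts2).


CRI = 100 / (t90 - ts2)
= 100 / (10.0 - 2.5)
= 100 / 7.5
= 13.33 min^-1

13.33 min^-1


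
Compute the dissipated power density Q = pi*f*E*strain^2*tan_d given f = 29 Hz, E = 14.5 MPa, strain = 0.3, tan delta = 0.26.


Q = pi * f * E * strain^2 * tan_d
= pi * 29 * 14.5 * 0.3^2 * 0.26
= pi * 29 * 14.5 * 0.0900 * 0.26
= 30.9123

Q = 30.9123


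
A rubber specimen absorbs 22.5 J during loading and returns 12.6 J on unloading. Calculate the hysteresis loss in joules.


Hysteresis loss = loading - unloading
= 22.5 - 12.6
= 9.9 J

9.9 J


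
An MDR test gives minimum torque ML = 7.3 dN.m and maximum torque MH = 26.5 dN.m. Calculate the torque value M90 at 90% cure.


M90 = ML + 0.9 * (MH - ML)
M90 = 7.3 + 0.9 * (26.5 - 7.3)
M90 = 7.3 + 0.9 * 19.2
M90 = 24.58 dN.m

24.58 dN.m


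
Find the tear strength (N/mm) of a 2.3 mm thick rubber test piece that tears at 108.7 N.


Tear strength = force / thickness
= 108.7 / 2.3
= 47.26 N/mm

47.26 N/mm


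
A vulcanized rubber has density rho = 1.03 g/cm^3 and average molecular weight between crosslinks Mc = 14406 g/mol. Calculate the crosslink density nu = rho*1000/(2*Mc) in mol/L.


nu = rho * 1000 / (2 * Mc)
nu = 1.03 * 1000 / (2 * 14406)
nu = 1030.0 / 28812
nu = 0.0357 mol/L

0.0357 mol/L


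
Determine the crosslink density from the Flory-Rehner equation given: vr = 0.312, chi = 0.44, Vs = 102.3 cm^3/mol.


ln(1 - vr) = ln(1 - 0.312) = -0.3740
Numerator = -((-0.3740) + 0.312 + 0.44 * 0.312^2) = 0.0191
Denominator = 102.3 * (0.312^(1/3) - 0.312/2) = 53.4254
nu = 0.0191 / 53.4254 = 3.5816e-04 mol/cm^3

3.5816e-04 mol/cm^3


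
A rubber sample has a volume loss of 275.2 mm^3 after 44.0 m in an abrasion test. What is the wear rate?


Rate = volume_loss / distance
= 275.2 / 44.0
= 6.255 mm^3/m

6.255 mm^3/m


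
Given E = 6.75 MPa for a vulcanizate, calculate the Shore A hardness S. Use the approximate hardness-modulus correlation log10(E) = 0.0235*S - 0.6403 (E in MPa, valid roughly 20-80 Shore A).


log10(E) = 0.0235*S - 0.6403  =>  S = (log10(E) + 0.6403) / 0.0235
log10(6.75) = 0.829304
S = (0.829304 + 0.6403) / 0.0235 = 1.469604 / 0.0235
S = 62.5

Shore A = 62.5


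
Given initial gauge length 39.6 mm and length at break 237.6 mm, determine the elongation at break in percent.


Elongation = (Lf - L0) / L0 * 100
= (237.6 - 39.6) / 39.6 * 100
= 198.0 / 39.6 * 100
= 500.0%

500.0%


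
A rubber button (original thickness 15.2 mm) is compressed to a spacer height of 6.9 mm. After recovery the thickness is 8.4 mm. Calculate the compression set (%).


CS = (t0 - recovered) / (t0 - ts) * 100
= (15.2 - 8.4) / (15.2 - 6.9) * 100
= 6.8 / 8.3 * 100
= 81.9%

81.9%


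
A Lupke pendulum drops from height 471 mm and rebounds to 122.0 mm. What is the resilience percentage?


Resilience = h_rebound / h_drop * 100
= 122.0 / 471 * 100
= 25.9%

25.9%


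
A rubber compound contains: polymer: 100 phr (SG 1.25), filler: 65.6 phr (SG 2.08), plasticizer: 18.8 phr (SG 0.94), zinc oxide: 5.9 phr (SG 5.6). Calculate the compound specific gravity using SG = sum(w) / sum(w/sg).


Sum of weights = 190.3
Volume contributions:
  polymer: 100/1.25 = 80.0000
  filler: 65.6/2.08 = 31.5385
  plasticizer: 18.8/0.94 = 20.0000
  zinc oxide: 5.9/5.6 = 1.0536
Sum of volumes = 132.5920
SG = 190.3 / 132.5920 = 1.435

SG = 1.435


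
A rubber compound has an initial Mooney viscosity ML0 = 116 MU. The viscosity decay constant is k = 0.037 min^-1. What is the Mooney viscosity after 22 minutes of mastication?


ML = ML0 * exp(-k * t)
ML = 116 * exp(-0.037 * 22)
ML = 116 * 0.4431
ML = 51.4 MU

51.4 MU


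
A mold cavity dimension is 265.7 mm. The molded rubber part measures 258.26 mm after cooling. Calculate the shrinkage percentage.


Shrinkage = (mold - part) / mold * 100
= (265.7 - 258.26) / 265.7 * 100
= 7.44 / 265.7 * 100
= 2.8%

2.8%


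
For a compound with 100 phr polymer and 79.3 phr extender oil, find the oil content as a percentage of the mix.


Oil % = oil / (100 + oil) * 100
= 79.3 / (100 + 79.3) * 100
= 79.3 / 179.3 * 100
= 44.23%

44.23%


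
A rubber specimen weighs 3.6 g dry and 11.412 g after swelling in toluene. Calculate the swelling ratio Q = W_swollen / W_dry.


Q = W_swollen / W_dry
Q = 11.412 / 3.6
Q = 3.17

Q = 3.17


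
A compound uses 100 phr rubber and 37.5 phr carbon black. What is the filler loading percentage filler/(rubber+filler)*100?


Filler % = filler / (rubber + filler) * 100
= 37.5 / (100 + 37.5) * 100
= 37.5 / 137.5 * 100
= 27.27%

27.27%


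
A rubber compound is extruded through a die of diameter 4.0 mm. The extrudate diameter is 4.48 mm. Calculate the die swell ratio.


Die swell ratio = D_extrudate / D_die
= 4.48 / 4.0
= 1.12

Die swell = 1.12


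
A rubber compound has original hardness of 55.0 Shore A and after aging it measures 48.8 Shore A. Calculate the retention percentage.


Retention = aged / original * 100
= 48.8 / 55.0 * 100
= 88.7%

88.7%


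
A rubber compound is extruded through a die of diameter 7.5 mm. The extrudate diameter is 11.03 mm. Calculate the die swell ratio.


Die swell ratio = D_extrudate / D_die
= 11.03 / 7.5
= 1.471

Die swell = 1.471


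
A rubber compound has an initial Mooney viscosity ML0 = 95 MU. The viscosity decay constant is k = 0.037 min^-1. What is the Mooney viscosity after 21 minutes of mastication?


ML = ML0 * exp(-k * t)
ML = 95 * exp(-0.037 * 21)
ML = 95 * 0.4598
ML = 43.68 MU

43.68 MU


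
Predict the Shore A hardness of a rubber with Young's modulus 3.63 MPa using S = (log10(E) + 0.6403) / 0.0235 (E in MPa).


log10(E) = 0.0235*S - 0.6403  =>  S = (log10(E) + 0.6403) / 0.0235
log10(3.63) = 0.559907
S = (0.559907 + 0.6403) / 0.0235 = 1.200207 / 0.0235
S = 51.1

Shore A = 51.1


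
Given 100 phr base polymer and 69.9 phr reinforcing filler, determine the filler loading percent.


Filler % = filler / (rubber + filler) * 100
= 69.9 / (100 + 69.9) * 100
= 69.9 / 169.9 * 100
= 41.14%

41.14%


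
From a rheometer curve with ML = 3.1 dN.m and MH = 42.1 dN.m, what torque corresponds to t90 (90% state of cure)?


M90 = ML + 0.9 * (MH - ML)
M90 = 3.1 + 0.9 * (42.1 - 3.1)
M90 = 3.1 + 0.9 * 39.0
M90 = 38.2 dN.m

38.2 dN.m


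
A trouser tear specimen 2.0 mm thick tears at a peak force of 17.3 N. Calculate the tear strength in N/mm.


Tear strength = force / thickness
= 17.3 / 2.0
= 8.65 N/mm

8.65 N/mm


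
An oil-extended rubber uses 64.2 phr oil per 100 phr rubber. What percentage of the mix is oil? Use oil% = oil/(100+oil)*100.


Oil % = oil / (100 + oil) * 100
= 64.2 / (100 + 64.2) * 100
= 64.2 / 164.2 * 100
= 39.1%

39.1%


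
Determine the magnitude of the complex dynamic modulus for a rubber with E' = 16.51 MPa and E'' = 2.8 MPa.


|E*| = sqrt(E'^2 + E''^2)
= sqrt(16.51^2 + 2.8^2)
= sqrt(272.5801 + 7.8400)
= 16.746 MPa

16.746 MPa


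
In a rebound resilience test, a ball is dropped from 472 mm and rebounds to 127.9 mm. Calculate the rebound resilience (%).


Resilience = h_rebound / h_drop * 100
= 127.9 / 472 * 100
= 27.1%

27.1%


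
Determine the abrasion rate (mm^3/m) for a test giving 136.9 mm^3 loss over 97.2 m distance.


Rate = volume_loss / distance
= 136.9 / 97.2
= 1.408 mm^3/m

1.408 mm^3/m


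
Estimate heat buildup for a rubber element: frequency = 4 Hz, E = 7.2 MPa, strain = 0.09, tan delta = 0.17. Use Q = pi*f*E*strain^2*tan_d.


Q = pi * f * E * strain^2 * tan_d
= pi * 4 * 7.2 * 0.09^2 * 0.17
= pi * 4 * 7.2 * 0.0081 * 0.17
= 0.1246

Q = 0.1246


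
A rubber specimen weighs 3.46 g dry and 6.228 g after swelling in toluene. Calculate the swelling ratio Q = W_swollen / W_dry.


Q = W_swollen / W_dry
Q = 6.228 / 3.46
Q = 1.8

Q = 1.8


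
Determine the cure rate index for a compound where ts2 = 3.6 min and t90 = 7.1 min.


CRI = 100 / (t90 - ts2)
= 100 / (7.1 - 3.6)
= 100 / 3.5
= 28.57 min^-1

28.57 min^-1


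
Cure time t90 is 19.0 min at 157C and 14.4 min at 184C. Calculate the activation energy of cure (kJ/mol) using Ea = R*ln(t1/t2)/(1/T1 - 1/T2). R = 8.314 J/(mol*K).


T1 = 430.15 K, T2 = 457.15 K
1/T1 - 1/T2 = 1.3730e-04
ln(t1/t2) = ln(19.0/14.4) = 0.2772
Ea = 8.314 * 0.2772 / 1.3730e-04 = 16785.5281 J/mol
Ea = 16.79 kJ/mol

16.79 kJ/mol


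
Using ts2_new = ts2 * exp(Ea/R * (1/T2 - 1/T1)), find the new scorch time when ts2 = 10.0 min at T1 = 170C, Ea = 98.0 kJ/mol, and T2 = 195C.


Convert temperatures: T1 = 170 + 273.15 = 443.15 K, T2 = 195 + 273.15 = 468.15 K
ts2_new = 10.0 * exp(98000 / 8.314 * (1/468.15 - 1/443.15))
1/T2 - 1/T1 = -1.2050e-04
ts2_new = 2.42 min

2.42 min


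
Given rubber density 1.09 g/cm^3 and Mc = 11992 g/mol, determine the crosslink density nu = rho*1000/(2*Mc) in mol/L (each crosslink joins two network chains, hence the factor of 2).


nu = rho * 1000 / (2 * Mc)
nu = 1.09 * 1000 / (2 * 11992)
nu = 1090.0 / 23984
nu = 0.0454 mol/L

0.0454 mol/L


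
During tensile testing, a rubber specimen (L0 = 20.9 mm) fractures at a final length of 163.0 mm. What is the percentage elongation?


Elongation = (Lf - L0) / L0 * 100
= (163.0 - 20.9) / 20.9 * 100
= 142.1 / 20.9 * 100
= 679.9%

679.9%


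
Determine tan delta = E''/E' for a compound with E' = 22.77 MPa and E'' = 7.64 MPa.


tan delta = E'' / E'
= 7.64 / 22.77
= 0.3355

tan delta = 0.3355


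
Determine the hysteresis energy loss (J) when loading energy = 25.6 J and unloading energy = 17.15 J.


Hysteresis loss = loading - unloading
= 25.6 - 17.15
= 8.45 J

8.45 J


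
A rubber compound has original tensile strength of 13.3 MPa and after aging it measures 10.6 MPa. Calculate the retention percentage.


Retention = aged / original * 100
= 10.6 / 13.3 * 100
= 79.7%

79.7%


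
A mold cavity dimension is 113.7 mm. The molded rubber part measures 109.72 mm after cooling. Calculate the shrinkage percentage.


Shrinkage = (mold - part) / mold * 100
= (113.7 - 109.72) / 113.7 * 100
= 3.98 / 113.7 * 100
= 3.5%

3.5%


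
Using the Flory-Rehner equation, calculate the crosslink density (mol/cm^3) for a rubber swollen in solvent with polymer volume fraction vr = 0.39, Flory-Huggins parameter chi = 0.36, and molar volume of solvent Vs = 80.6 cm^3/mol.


ln(1 - vr) = ln(1 - 0.39) = -0.4943
Numerator = -((-0.4943) + 0.39 + 0.36 * 0.39^2) = 0.0495
Denominator = 80.6 * (0.39^(1/3) - 0.39/2) = 43.1705
nu = 0.0495 / 43.1705 = 0.0011 mol/cm^3

0.0011 mol/cm^3


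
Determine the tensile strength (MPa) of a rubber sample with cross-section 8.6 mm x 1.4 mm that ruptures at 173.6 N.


Area = width * thickness = 8.6 * 1.4 = 12.04 mm^2
TS = force / area = 173.6 / 12.04 = 14.42 MPa

14.42 MPa


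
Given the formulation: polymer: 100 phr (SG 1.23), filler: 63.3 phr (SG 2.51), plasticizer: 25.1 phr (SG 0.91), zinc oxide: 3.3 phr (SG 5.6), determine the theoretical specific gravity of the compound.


Sum of weights = 191.7
Volume contributions:
  polymer: 100/1.23 = 81.3008
  filler: 63.3/2.51 = 25.2191
  plasticizer: 25.1/0.91 = 27.5824
  zinc oxide: 3.3/5.6 = 0.5893
Sum of volumes = 134.6916
SG = 191.7 / 134.6916 = 1.423

SG = 1.423


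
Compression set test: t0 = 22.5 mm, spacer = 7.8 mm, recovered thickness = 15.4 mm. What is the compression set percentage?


CS = (t0 - recovered) / (t0 - ts) * 100
= (22.5 - 15.4) / (22.5 - 7.8) * 100
= 7.1 / 14.7 * 100
= 48.3%

48.3%


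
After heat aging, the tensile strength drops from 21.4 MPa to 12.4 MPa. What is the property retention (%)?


Retention = aged / original * 100
= 12.4 / 21.4 * 100
= 57.9%

57.9%


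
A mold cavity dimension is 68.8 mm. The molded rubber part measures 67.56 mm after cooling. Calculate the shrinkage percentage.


Shrinkage = (mold - part) / mold * 100
= (68.8 - 67.56) / 68.8 * 100
= 1.24 / 68.8 * 100
= 1.8%

1.8%


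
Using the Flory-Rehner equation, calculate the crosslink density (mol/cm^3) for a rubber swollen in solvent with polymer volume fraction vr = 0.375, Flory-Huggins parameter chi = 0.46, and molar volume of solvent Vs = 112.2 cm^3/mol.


ln(1 - vr) = ln(1 - 0.375) = -0.4700
Numerator = -((-0.4700) + 0.375 + 0.46 * 0.375^2) = 0.0303
Denominator = 112.2 * (0.375^(1/3) - 0.375/2) = 59.8727
nu = 0.0303 / 59.8727 = 5.0634e-04 mol/cm^3

5.0634e-04 mol/cm^3


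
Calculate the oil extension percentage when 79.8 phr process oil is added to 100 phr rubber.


Oil % = oil / (100 + oil) * 100
= 79.8 / (100 + 79.8) * 100
= 79.8 / 179.8 * 100
= 44.38%

44.38%


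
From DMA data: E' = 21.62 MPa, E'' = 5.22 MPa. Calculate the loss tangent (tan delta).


tan delta = E'' / E'
= 5.22 / 21.62
= 0.2414

tan delta = 0.2414


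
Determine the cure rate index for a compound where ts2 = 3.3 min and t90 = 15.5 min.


CRI = 100 / (t90 - ts2)
= 100 / (15.5 - 3.3)
= 100 / 12.2
= 8.2 min^-1

8.2 min^-1


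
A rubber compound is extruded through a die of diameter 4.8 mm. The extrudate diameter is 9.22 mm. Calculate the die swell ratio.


Die swell ratio = D_extrudate / D_die
= 9.22 / 4.8
= 1.921

Die swell = 1.921


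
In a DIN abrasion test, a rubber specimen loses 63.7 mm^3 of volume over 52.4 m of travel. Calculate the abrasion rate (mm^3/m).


Rate = volume_loss / distance
= 63.7 / 52.4
= 1.216 mm^3/m

1.216 mm^3/m


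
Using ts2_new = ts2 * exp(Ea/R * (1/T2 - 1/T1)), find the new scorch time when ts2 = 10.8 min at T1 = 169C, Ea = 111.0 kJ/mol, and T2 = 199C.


Convert temperatures: T1 = 169 + 273.15 = 442.15 K, T2 = 199 + 273.15 = 472.15 K
ts2_new = 10.8 * exp(111000 / 8.314 * (1/472.15 - 1/442.15))
1/T2 - 1/T1 = -1.4370e-04
ts2_new = 1.59 min

1.59 min


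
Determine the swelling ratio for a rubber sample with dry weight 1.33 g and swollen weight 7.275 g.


Q = W_swollen / W_dry
Q = 7.275 / 1.33
Q = 5.47

Q = 5.47


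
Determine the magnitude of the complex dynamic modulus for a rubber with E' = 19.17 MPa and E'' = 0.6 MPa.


|E*| = sqrt(E'^2 + E''^2)
= sqrt(19.17^2 + 0.6^2)
= sqrt(367.4889 + 0.3600)
= 19.179 MPa

19.179 MPa


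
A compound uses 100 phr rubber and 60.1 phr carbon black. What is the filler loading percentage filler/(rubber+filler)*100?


Filler % = filler / (rubber + filler) * 100
= 60.1 / (100 + 60.1) * 100
= 60.1 / 160.1 * 100
= 37.54%

37.54%


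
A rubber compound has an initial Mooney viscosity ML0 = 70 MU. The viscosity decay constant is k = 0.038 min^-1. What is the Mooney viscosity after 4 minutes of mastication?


ML = ML0 * exp(-k * t)
ML = 70 * exp(-0.038 * 4)
ML = 70 * 0.8590
ML = 60.13 MU

60.13 MU


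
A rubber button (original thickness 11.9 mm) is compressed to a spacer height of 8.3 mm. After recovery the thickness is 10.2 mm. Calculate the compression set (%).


CS = (t0 - recovered) / (t0 - ts) * 100
= (11.9 - 10.2) / (11.9 - 8.3) * 100
= 1.7 / 3.6 * 100
= 47.2%

47.2%


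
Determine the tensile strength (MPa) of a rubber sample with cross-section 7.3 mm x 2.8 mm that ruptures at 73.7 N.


Area = width * thickness = 7.3 * 2.8 = 20.44 mm^2
TS = force / area = 73.7 / 20.44 = 3.61 MPa

3.61 MPa


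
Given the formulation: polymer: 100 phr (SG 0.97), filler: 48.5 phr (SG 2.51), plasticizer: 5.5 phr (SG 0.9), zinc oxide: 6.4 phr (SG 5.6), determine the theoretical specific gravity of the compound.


Sum of weights = 160.4
Volume contributions:
  polymer: 100/0.97 = 103.0928
  filler: 48.5/2.51 = 19.3227
  plasticizer: 5.5/0.9 = 6.1111
  zinc oxide: 6.4/5.6 = 1.1429
Sum of volumes = 129.6695
SG = 160.4 / 129.6695 = 1.237

SG = 1.237


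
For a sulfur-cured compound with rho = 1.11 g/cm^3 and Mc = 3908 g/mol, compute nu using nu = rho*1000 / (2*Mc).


nu = rho * 1000 / (2 * Mc)
nu = 1.11 * 1000 / (2 * 3908)
nu = 1110.0 / 7816
nu = 0.1420 mol/L

0.1420 mol/L


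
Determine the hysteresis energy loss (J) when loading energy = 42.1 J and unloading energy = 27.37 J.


Hysteresis loss = loading - unloading
= 42.1 - 27.37
= 14.73 J

14.73 J


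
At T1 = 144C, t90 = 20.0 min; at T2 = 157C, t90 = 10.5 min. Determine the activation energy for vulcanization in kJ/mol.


T1 = 417.15 K, T2 = 430.15 K
1/T1 - 1/T2 = 7.2449e-05
ln(t1/t2) = ln(20.0/10.5) = 0.6444
Ea = 8.314 * 0.6444 / 7.2449e-05 = 73944.4197 J/mol
Ea = 73.94 kJ/mol

73.94 kJ/mol


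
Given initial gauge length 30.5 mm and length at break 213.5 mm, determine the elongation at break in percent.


Elongation = (Lf - L0) / L0 * 100
= (213.5 - 30.5) / 30.5 * 100
= 183.0 / 30.5 * 100
= 600.0%

600.0%


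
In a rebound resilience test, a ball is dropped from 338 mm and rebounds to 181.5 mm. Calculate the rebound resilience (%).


Resilience = h_rebound / h_drop * 100
= 181.5 / 338 * 100
= 53.7%

53.7%


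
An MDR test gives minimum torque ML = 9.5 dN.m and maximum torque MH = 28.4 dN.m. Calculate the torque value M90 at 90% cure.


M90 = ML + 0.9 * (MH - ML)
M90 = 9.5 + 0.9 * (28.4 - 9.5)
M90 = 9.5 + 0.9 * 18.9
M90 = 26.51 dN.m

26.51 dN.m


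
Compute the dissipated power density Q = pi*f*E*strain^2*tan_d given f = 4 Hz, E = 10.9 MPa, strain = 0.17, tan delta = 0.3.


Q = pi * f * E * strain^2 * tan_d
= pi * 4 * 10.9 * 0.17^2 * 0.3
= pi * 4 * 10.9 * 0.0289 * 0.3
= 1.1876

Q = 1.1876


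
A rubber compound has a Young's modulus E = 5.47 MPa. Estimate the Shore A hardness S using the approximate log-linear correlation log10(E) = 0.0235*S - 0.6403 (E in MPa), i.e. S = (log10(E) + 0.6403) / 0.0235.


log10(E) = 0.0235*S - 0.6403  =>  S = (log10(E) + 0.6403) / 0.0235
log10(5.47) = 0.737987
S = (0.737987 + 0.6403) / 0.0235 = 1.378287 / 0.0235
S = 58.7

Shore A = 58.7


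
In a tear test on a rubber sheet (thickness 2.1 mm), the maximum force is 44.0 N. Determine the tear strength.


Tear strength = force / thickness
= 44.0 / 2.1
= 20.95 N/mm

20.95 N/mm


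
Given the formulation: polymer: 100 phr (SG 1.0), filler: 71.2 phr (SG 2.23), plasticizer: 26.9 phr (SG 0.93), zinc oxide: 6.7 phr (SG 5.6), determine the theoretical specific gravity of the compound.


Sum of weights = 204.8
Volume contributions:
  polymer: 100/1.0 = 100.0000
  filler: 71.2/2.23 = 31.9283
  plasticizer: 26.9/0.93 = 28.9247
  zinc oxide: 6.7/5.6 = 1.1964
Sum of volumes = 162.0494
SG = 204.8 / 162.0494 = 1.264

SG = 1.264


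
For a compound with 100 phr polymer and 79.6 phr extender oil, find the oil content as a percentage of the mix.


Oil % = oil / (100 + oil) * 100
= 79.6 / (100 + 79.6) * 100
= 79.6 / 179.6 * 100
= 44.32%

44.32%


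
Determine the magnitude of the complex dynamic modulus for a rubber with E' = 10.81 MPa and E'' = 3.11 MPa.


|E*| = sqrt(E'^2 + E''^2)
= sqrt(10.81^2 + 3.11^2)
= sqrt(116.8561 + 9.6721)
= 11.248 MPa

11.248 MPa


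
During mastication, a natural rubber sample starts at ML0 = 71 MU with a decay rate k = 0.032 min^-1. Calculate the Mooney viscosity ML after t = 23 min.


ML = ML0 * exp(-k * t)
ML = 71 * exp(-0.032 * 23)
ML = 71 * 0.4790
ML = 34.01 MU

34.01 MU


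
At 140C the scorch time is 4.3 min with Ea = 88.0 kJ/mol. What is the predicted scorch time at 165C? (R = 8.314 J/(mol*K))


Convert temperatures: T1 = 140 + 273.15 = 413.15 K, T2 = 165 + 273.15 = 438.15 K
ts2_new = 4.3 * exp(88000 / 8.314 * (1/438.15 - 1/413.15))
1/T2 - 1/T1 = -1.3811e-04
ts2_new = 1.0 min

1.0 min


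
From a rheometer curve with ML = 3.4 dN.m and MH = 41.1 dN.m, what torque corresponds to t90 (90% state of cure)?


M90 = ML + 0.9 * (MH - ML)
M90 = 3.4 + 0.9 * (41.1 - 3.4)
M90 = 3.4 + 0.9 * 37.7
M90 = 37.33 dN.m

37.33 dN.m


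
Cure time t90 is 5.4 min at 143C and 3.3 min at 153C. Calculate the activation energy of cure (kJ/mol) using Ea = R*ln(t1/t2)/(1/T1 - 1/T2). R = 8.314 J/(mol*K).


T1 = 416.15 K, T2 = 426.15 K
1/T1 - 1/T2 = 5.6388e-05
ln(t1/t2) = ln(5.4/3.3) = 0.4925
Ea = 8.314 * 0.4925 / 5.6388e-05 = 72611.9183 J/mol
Ea = 72.61 kJ/mol

72.61 kJ/mol


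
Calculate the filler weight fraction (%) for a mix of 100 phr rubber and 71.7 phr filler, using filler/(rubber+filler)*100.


Filler % = filler / (rubber + filler) * 100
= 71.7 / (100 + 71.7) * 100
= 71.7 / 171.7 * 100
= 41.76%

41.76%


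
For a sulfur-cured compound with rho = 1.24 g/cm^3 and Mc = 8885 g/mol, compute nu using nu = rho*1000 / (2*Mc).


nu = rho * 1000 / (2 * Mc)
nu = 1.24 * 1000 / (2 * 8885)
nu = 1240.0 / 17770
nu = 0.0698 mol/L

0.0698 mol/L


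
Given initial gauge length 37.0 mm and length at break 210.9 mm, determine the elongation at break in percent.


Elongation = (Lf - L0) / L0 * 100
= (210.9 - 37.0) / 37.0 * 100
= 173.9 / 37.0 * 100
= 470.0%

470.0%


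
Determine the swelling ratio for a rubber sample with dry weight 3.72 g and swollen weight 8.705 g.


Q = W_swollen / W_dry
Q = 8.705 / 3.72
Q = 2.34

Q = 2.34


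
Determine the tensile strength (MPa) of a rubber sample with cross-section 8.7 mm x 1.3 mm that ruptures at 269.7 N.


Area = width * thickness = 8.7 * 1.3 = 11.31 mm^2
TS = force / area = 269.7 / 11.31 = 23.85 MPa

23.85 MPa


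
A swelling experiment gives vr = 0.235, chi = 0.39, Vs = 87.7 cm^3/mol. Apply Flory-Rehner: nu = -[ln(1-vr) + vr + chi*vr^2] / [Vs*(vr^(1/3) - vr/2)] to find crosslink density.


ln(1 - vr) = ln(1 - 0.235) = -0.2679
Numerator = -((-0.2679) + 0.235 + 0.39 * 0.235^2) = 0.0113
Denominator = 87.7 * (0.235^(1/3) - 0.235/2) = 43.8150
nu = 0.0113 / 43.8150 = 2.5885e-04 mol/cm^3

2.5885e-04 mol/cm^3


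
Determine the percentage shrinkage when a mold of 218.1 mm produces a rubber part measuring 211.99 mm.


Shrinkage = (mold - part) / mold * 100
= (218.1 - 211.99) / 218.1 * 100
= 6.11 / 218.1 * 100
= 2.8%

2.8%


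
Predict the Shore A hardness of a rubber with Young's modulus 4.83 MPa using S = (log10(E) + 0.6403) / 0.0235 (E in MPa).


log10(E) = 0.0235*S - 0.6403  =>  S = (log10(E) + 0.6403) / 0.0235
log10(4.83) = 0.683947
S = (0.683947 + 0.6403) / 0.0235 = 1.324247 / 0.0235
S = 56.4

Shore A = 56.4


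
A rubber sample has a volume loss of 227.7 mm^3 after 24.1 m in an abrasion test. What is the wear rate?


Rate = volume_loss / distance
= 227.7 / 24.1
= 9.448 mm^3/m

9.448 mm^3/m


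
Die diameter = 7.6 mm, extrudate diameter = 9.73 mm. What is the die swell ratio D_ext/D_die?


Die swell ratio = D_extrudate / D_die
= 9.73 / 7.6
= 1.28

Die swell = 1.28


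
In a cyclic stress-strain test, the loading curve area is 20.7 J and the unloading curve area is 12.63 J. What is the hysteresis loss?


Hysteresis loss = loading - unloading
= 20.7 - 12.63
= 8.07 J

8.07 J


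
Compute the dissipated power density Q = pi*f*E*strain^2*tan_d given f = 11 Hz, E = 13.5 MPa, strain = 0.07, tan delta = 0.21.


Q = pi * f * E * strain^2 * tan_d
= pi * 11 * 13.5 * 0.07^2 * 0.21
= pi * 11 * 13.5 * 0.0049 * 0.21
= 0.4801

Q = 0.4801


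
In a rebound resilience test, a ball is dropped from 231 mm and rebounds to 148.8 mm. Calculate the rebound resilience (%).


Resilience = h_rebound / h_drop * 100
= 148.8 / 231 * 100
= 64.4%

64.4%


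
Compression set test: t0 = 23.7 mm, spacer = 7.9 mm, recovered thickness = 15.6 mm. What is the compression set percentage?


CS = (t0 - recovered) / (t0 - ts) * 100
= (23.7 - 15.6) / (23.7 - 7.9) * 100
= 8.1 / 15.8 * 100
= 51.3%

51.3%


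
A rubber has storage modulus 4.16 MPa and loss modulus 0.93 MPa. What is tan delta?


tan delta = E'' / E'
= 0.93 / 4.16
= 0.2236

tan delta = 0.2236
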